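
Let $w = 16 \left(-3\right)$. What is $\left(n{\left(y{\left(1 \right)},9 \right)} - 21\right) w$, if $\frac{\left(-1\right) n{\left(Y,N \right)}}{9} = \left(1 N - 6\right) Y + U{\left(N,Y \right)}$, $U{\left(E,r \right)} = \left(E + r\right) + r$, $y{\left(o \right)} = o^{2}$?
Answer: $7056$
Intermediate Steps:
$U{\left(E,r \right)} = E + 2 r$
$n{\left(Y,N \right)} = - 18 Y - 9 N - 9 Y \left(-6 + N\right)$ ($n{\left(Y,N \right)} = - 9 \left(\left(1 N - 6\right) Y + \left(N + 2 Y\right)\right) = - 9 \left(\left(N - 6\right) Y + \left(N + 2 Y\right)\right) = - 9 \left(\left(-6 + N\right) Y + \left(N + 2 Y\right)\right) = - 9 \left(Y \left(-6 + N\right) + \left(N + 2 Y\right)\right) = - 9 \left(N + 2 Y + Y \left(-6 + N\right)\right) = - 18 Y - 9 N - 9 Y \left(-6 + N\right)$)
$w = -48$
$\left(n{\left(y{\left(1 \right)},9 \right)} - 21\right) w = \left(\left(\left(-9\right) 9 + 36 \cdot 1^{2} - 81 \cdot 1^{2}\right) - 21\right) \left(-48\right) = \left(\left(-81 + 36 \cdot 1 - 81 \cdot 1\right) - 21\right) \left(-48\right) = \left(\left(-81 + 36 - 81\right) - 21\right) \left(-48\right) = \left(-126 - 21\right) \left(-48\right) = \left(-147\right) \left(-48\right) = 7056$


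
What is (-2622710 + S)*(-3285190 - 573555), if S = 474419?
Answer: 8289707154795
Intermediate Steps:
(-2622710 + S)*(-3285190 - 573555) = (-2622710 + 474419)*(-3285190 - 573555) = -2148291*(-3858745) = 8289707154795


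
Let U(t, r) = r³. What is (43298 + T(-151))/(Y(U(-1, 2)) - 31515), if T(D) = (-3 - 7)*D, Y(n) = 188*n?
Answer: -44808/30011 ≈ -1.4931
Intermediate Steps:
T(D) = -10*D
(43298 + T(-151))/(Y(U(-1, 2)) - 31515) = (43298 - 10*(-151))/(188*2³ - 31515) = (43298 + 1510)/(188*8 - 31515) = 44808/(1504 - 31515) = 44808/(-30011) = 44808*(-1/30011) = -44808/30011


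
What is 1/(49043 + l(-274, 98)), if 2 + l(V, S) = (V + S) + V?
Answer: 1/48591 ≈ 2.0580e-5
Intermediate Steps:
l(V, S) = -2 + S + 2*V (l(V, S) = -2 + ((V + S) + V) = -2 + ((S + V) + V) = -2 + (S + 2*V) = -2 + S + 2*V)
1/(49043 + l(-274, 98)) = 1/(49043 + (-2 + 98 + 2*(-274))) = 1/(49043 + (-2 + 98 - 548)) = 1/(49043 - 452) = 1/48591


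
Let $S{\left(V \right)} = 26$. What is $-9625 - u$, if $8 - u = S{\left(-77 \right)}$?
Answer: $-9607$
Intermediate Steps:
$u = -18$ ($u = 8 - 26 = -18$)
$-9625 - u = -9625 - -18 = -9625 + 18 = -9607$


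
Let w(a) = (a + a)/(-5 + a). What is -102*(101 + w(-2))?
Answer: -72522/7 ≈ -10360.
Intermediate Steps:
w(a) = 2*a/(-5 + a) (w(a) = (2*a)/(-5 + a) = 2*a/(-5 + a))
-102*(101 + w(-2)) = -102*(101 + 2*(-2)/(-5 - 2)) = -102*(101 + 2*(-2)/(-7)) = -102*(101 + 2*(-2)*(-1/7)) = -102*(101 + 4/7) = -102*711/7 = -72522/7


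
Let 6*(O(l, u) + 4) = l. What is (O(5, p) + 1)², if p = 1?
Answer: 169/36 ≈ 4.6944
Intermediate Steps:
O(l, u) = -4 + l/6
(O(5, p) + 1)² = ((-4 + (⅙)*5) + 1)² = ((-4 + ⅚) + 1)² = (-19/6 + 1)² = (-13/6)² = 169/36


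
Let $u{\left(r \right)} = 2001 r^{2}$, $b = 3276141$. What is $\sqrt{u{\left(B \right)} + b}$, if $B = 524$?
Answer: $3 \sqrt{61411413} \approx 23510.0$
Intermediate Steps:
$\sqrt{u{\left(B \right)} + b} = \sqrt{2001 \cdot 524^{2} + 3276141} = \sqrt{2001 \cdot 274576 + 3276141} = \sqrt{549426576 + 3276141} = \sqrt{552702717} = 3 \sqrt{61411413}$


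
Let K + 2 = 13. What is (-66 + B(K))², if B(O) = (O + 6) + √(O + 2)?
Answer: (49 - √13)² ≈ 2060.7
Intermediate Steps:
K = 11 (K = -2 + 13 = 11)
B(O) = 6 + O + √(2 + O) (B(O) = (6 + O) + √(2 + O) = 6 + O + √(2 + O))
(-66 + B(K))² = (-66 + (6 + 11 + √(2 + 11)))² = (-66 + (6 + 11 + √13))² = (-66 + (17 + √13))² = (-49 + √13)²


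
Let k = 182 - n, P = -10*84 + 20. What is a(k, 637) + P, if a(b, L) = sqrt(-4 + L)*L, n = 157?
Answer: -820 + 637*sqrt(633) ≈ 15207.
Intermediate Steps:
P = -820 (P = -840 + 20 = -820)
k = 25 (k = 182 - 1*157 = 182 - 157 = 25)
a(b, L) = L*sqrt(-4 + L)
a(k, 637) + P = 637*sqrt(-4 + 637) - 820 = 637*sqrt(633) - 820 = -820 + 637*sqrt(633)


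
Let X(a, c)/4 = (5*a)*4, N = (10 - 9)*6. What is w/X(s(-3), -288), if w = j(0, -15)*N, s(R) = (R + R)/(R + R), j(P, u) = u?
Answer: -9/8 ≈ -1.1250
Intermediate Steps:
N = 6 (N = 1*6 = 6)
s(R) = 1 (s(R) = (2*R)/((2*R)) = (2*R)*(1/(2*R)) = 1)
X(a, c) = 80*a (X(a, c) = 4*((5*a)*4) = 4*(20*a) = 80*a)
w = -90 (w = -15*6 = -90)
w/X(s(-3), -288) = -90/(80*1) = -90/80 = -90*1/80 = -9/8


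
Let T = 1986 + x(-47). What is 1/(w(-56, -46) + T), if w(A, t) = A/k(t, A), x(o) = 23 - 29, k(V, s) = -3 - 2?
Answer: 5/9956 ≈ 0.00050221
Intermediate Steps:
k(V, s) = -5
x(o) = -6
T = 1980 (T = 1986 - 6 = 1980)
w(A, t) = -A/5 (w(A, t) = A/(-5) = A*(-⅕) = -A/5)
1/(w(-56, -46) + T) = 1/(-⅕*(-56) + 1980) = 1/(56/5 + 1980) = 1/(9956/5) = 5/9956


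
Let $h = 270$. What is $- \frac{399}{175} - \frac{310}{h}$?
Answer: $- \frac{2314}{675} \approx -3.4281$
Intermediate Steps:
$- \frac{399}{175} - \frac{310}{h} = - \frac{399}{175} - \frac{310}{270} = \left(-399\right) \frac{1}{175} - \frac{31}{27} = - \frac{57}{25} - \frac{31}{27} = - \frac{2314}{675}$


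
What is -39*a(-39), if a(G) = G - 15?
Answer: 2106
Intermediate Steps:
a(G) = -15 + G
-39*a(-39) = -39*(-15 - 39) = -39*(-54) = 2106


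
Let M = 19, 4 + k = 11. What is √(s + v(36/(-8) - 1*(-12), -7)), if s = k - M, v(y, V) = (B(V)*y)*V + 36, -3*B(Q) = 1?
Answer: √166/2 ≈ 6.4420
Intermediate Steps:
k = 7 (k = -4 + 11 = 7)
B(Q) = -⅓ (B(Q) = -⅓*1 = -⅓)
v(y, V) = 36 - V*y/3 (v(y, V) = (-y/3)*V + 36 = -V*y/3 + 36 = 36 - V*y/3)
s = -12 (s = 7 - 1*19 = 7 - 19 = -12)
√(s + v(36/(-8) - 1*(-12), -7)) = √(-12 + (36 - ⅓*(-7)*(36/(-8) - 1*(-12)))) = √(-12 + (36 - ⅓*(-7)*(36*(-⅛) + 12))) = √(-12 + (36 - ⅓*(-7)*(-9/2 + 12))) = √(-12 + (36 - ⅓*(-7)*15/2)) = √(-12 + (36 + 35/2)) = √(-12 + 107/2) = √(83/2) = √166/2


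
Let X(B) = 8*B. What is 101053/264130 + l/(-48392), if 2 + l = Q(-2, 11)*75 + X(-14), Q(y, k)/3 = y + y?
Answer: 1289496149/3195444740 ≈ 0.40354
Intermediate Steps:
Q(y, k) = 6*y (Q(y, k) = 3*(y + y) = 3*(2*y) = 6*y)
l = -1014 (l = -2 + ((6*(-2))*75 + 8*(-14)) = -2 + (-12*75 - 112) = -2 + (-900 - 112) = -2 - 1012 = -1014)
101053/264130 + l/(-48392) = 101053/264130 - 1014/(-48392) = 101053*(1/264130) - 1014*(-1/48392) = 101053/264130 + 507/24196 = 1289496149/3195444740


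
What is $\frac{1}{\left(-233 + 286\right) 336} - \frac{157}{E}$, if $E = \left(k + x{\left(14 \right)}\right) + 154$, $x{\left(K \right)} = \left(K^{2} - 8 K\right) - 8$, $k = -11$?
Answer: $- \frac{931879}{1299984} \approx -0.71684$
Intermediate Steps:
$x{\left(K \right)} = -8 + K^{2} - 8 K$
$E = 219$ ($E = \left(-11 - \left(120 - 196\right)\right) + 154 = \left(-11 - -76\right) + 154 = \left(-11 + 76\right) + 154 = 65 + 154 = 219$)
$\frac{1}{\left(-233 + 286\right) 336} - \frac{157}{E} = \frac{1}{\left(-233 + 286\right) 336} - \frac{157}{219} = \frac{1}{53} \cdot \frac{1}{336} - \frac{157}{219} = \frac{1}{17808} - \frac{157}{219} = - \frac{931879}{1299984}$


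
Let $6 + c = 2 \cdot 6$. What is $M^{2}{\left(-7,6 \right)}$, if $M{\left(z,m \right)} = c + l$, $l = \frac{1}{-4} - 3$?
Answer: $\frac{121}{16} \approx 7.5625$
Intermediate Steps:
$c = 6$ ($c = -6 + 2 \cdot 6 = -6 + 12 = 6$)
$l = - \frac{13}{4}$ ($l = - \frac{1}{4} - 3 = - \frac{13}{4} \approx -3.25$)
$M{\left(z,m \right)} = \frac{11}{4}$ ($M{\left(z,m \right)} = 6 - \frac{13}{4} = \frac{11}{4}$)
$M^{2}{\left(-7,6 \right)} = \left(\frac{11}{4}\right)^{2} = \frac{121}{16}$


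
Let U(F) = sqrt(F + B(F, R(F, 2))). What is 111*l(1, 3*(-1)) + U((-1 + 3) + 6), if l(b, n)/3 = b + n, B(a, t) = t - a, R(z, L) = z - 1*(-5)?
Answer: -666 + sqrt(13) ≈ -662.39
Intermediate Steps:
R(z, L) = 5 + z (R(z, L) = z + 5 = 5 + z)
U(F) = sqrt(5 + F) (U(F) = sqrt(F + ((5 + F) - F)) = sqrt(F + 5) = sqrt(5 + F))
l(b, n) = 3*b + 3*n (l(b, n) = 3*(b + n) = 3*b + 3*n)
111*l(1, 3*(-1)) + U((-1 + 3) + 6) = 111*(3*1 + 3*(3*(-1))) + sqrt(5 + ((-1 + 3) + 6)) = 111*(3 + 3*(-3)) + sqrt(5 + (2 + 6)) = 111*(3 - 9) + sqrt(5 + 8) = 111*(-6) + sqrt(13) = -666 + sqrt(13)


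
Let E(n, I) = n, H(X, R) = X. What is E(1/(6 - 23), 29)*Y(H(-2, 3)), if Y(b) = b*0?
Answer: 0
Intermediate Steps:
Y(b) = 0
E(1/(6 - 23), 29)*Y(H(-2, 3)) = 0/(6 - 23) = 0/(-17) = -1/17*0 = 0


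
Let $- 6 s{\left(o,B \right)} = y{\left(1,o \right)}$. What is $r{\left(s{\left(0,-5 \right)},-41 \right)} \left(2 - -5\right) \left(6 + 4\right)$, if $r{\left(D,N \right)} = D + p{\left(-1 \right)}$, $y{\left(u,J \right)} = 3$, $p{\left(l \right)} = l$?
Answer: $-105$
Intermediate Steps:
$s{\left(o,B \right)} = - \frac{1}{2}$ ($s{\left(o,B \right)} = \left(- \frac{1}{6}\right) 3 = - \frac{1}{2}$)
$r{\left(D,N \right)} = -1 + D$ ($r{\left(D,N \right)} = D - 1 = -1 + D$)
$r{\left(s{\left(0,-5 \right)},-41 \right)} \left(2 - -5\right) \left(6 + 4\right) = \left(-1 - \frac{1}{2}\right) \left(2 - -5\right) \left(6 + 4\right) = - \frac{3 \left(2 + 5\right) 10}{2} = - \frac{3 \cdot 7 \cdot 10}{2} = \left(- \frac{3}{2}\right) 70 = -105$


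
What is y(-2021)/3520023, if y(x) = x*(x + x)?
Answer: 189974/81861 ≈ 2.3207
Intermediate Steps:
y(x) = 2*x² (y(x) = x*(2*x) = 2*x²)
y(-2021)/3520023 = (2*(-2021)²)/3520023 = (2*4084441)*(1/3520023) = 8168882*(1/3520023) = 189974/81861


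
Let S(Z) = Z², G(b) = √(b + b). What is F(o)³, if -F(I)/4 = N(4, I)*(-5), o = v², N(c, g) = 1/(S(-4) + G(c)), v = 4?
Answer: 1000/(8 + √2)³ ≈ 1.1985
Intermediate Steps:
G(b) = √2*√b (G(b) = √(2*b) = √2*√b)
N(c, g) = 1/(16 + √2*√c) (N(c, g) = 1/((-4)² + √2*√c) = 1/(16 + √2*√c))
o = 16 (o = 4² = 16)
F(I) = 20/(16 + 2*√2) (F(I) = -4*(-5)/(16 + √2*√4) = -4*(-5)/(16 + √2*2) = -4*(-5)/(16 + 2*√2) = -(-20)/(16 + 2*√2) = 20/(16 + 2*√2))
F(o)³ = (40/31 - 5*√2/31)³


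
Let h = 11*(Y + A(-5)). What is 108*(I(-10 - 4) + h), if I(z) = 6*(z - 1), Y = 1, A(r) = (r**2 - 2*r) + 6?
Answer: 40176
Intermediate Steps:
A(r) = 6 + r**2 - 2*r
h = 462 (h = 11*(1 + (6 + (-5)**2 - 2*(-5))) = 11*(1 + (6 + 25 + 10)) = 11*(1 + 41) = 11*42 = 462)
I(z) = -6 + 6*z (I(z) = 6*(-1 + z) = -6 + 6*z)
108*(I(-10 - 4) + h) = 108*((-6 + 6*(-10 - 4)) + 462) = 108*((-6 + 6*(-14)) + 462) = 108*((-6 - 84) + 462) = 108*(-90 + 462) = 108*372 = 40176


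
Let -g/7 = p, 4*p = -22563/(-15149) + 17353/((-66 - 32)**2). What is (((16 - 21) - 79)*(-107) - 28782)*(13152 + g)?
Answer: -1545271788807825/5938408 ≈ -2.6022e+8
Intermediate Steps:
p = 68510807/83137712 (p = (-22563/(-15149) + 17353/((-66 - 32)**2))/4 = (-22563*(-1/15149) + 17353/((-98)**2))/4 = (22563/15149 + 17353/9604)/4 = (22563/15149 + 17353*(1/9604))/4 = (22563/15149 + 2479/1372)/4 = (1/4)*(68510807/20784428) = 68510807/83137712 ≈ 0.82406)
g = -68510807/11876816 (g = -7*68510807/83137712 = -68510807/11876816 ≈ -5.7684)
(((16 - 21) - 79)*(-107) - 28782)*(13152 + g) = (((16 - 21) - 79)*(-107) - 28782)*(13152 - 68510807/11876816) = ((-5 - 79)*(-107) - 28782)*(156135373225/11876816) = (-84*(-107) - 28782)*(156135373225/11876816) = (8988 - 28782)*(156135373225/11876816) = -19794*156135373225/11876816 = -1545271788807825/5938408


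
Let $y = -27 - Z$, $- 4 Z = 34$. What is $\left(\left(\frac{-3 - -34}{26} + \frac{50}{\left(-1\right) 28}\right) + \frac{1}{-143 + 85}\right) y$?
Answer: $\frac{119251}{10556} \approx 11.297$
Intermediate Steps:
$Z = - \frac{17}{2}$ ($Z = \left(- \frac{1}{4}\right) 34 = - \frac{17}{2} \approx -8.5$)
$y = - \frac{37}{2}$ ($y = -27 - - \frac{17}{2} = -27 + \frac{17}{2} = - \frac{37}{2} \approx -18.5$)
$\left(\left(\frac{-3 - -34}{26} + \frac{50}{\left(-1\right) 28}\right) + \frac{1}{-143 + 85}\right) y = \left(\left(\frac{-3 - -34}{26} + \frac{50}{\left(-1\right) 28}\right) + \frac{1}{-143 + 85}\right) \left(- \frac{37}{2}\right) = \left(\left(\left(-3 + 34\right) \frac{1}{26} + \frac{50}{-28}\right) + \frac{1}{-58}\right) \left(- \frac{37}{2}\right) = \left(\left(31 \cdot \frac{1}{26} + 50 \left(- \frac{1}{28}\right)\right) - \frac{1}{58}\right) \left(- \frac{37}{2}\right) = \left(\left(\frac{31}{26} - \frac{25}{14}\right) - \frac{1}{58}\right) \left(- \frac{37}{2}\right) = \left(- \frac{54}{91} - \frac{1}{58}\right) \left(- \frac{37}{2}\right) = \left(- \frac{3223}{5278}\right) \left(- \frac{37}{2}\right) = \frac{119251}{10556}$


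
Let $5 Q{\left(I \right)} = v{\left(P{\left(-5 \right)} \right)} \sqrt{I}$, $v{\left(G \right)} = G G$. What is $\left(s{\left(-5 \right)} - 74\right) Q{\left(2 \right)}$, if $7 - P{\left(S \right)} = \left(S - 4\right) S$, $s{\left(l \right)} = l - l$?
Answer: $- \frac{106856 \sqrt{2}}{5} \approx -30223.0$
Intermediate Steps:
$s{\left(l \right)} = 0$
$P{\left(S \right)} = 7 - S \left(-4 + S\right)$ ($P{\left(S \right)} = 7 - \left(S - 4\right) S = 7 - \left(-4 + S\right) S = 7 - S \left(-4 + S\right)$)
$v{\left(G \right)} = G^{2}$
$Q{\left(I \right)} = \frac{1444 \sqrt{I}}{5}$ ($Q{\left(I \right)} = \frac{\left(7 - \left(-5\right)^{2} + 4 \left(-5\right)\right)^{2} \sqrt{I}}{5} = \frac{\left(7 - 25 - 20\right)^{2} \sqrt{I}}{5} = \frac{\left(-38\right)^{2} \sqrt{I}}{5} = \frac{1444 \sqrt{I}}{5}$)
$\left(s{\left(-5 \right)} - 74\right) Q{\left(2 \right)} = \left(0 - 74\right) \frac{1444 \sqrt{2}}{5} = - 74 \frac{1444 \sqrt{2}}{5} = - \frac{106856 \sqrt{2}}{5}$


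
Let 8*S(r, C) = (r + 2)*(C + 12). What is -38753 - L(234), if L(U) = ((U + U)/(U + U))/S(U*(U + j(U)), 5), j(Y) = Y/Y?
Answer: -4528598075/116858 ≈ -38753.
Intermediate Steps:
j(Y) = 1
S(r, C) = (2 + r)*(12 + C)/8 (S(r, C) = ((r + 2)*(C + 12))/8 = ((2 + r)*(12 + C))/8 = (2 + r)*(12 + C)/8)
L(U) = 1/(17/4 + 17*U*(1 + U)/8) (L(U) = ((U + U)/(U + U))/(3 + (¼)*5 + 3*(U*(U + 1))/2 + (⅛)*5*(U*(U + 1))) = ((2*U)/((2*U)))/(3 + 5/4 + 3*(U*(1 + U))/2 + (⅛)*5*(U*(1 + U))) = ((2*U)*(1/(2*U)))/(3 + 5/4 + 3*U*(1 + U)/2 + 5*U*(1 + U)/8) = 1/(17/4 + 17*U*(1 + U)/8))
-38753 - L(234) = -38753 - 8/(17*(2 + 234*(1 + 234))) = -38753 - 8/(17*(2 + 234*235)) = -38753 - 8/(17*(2 + 54990)) = -38753 - 8/(17*54992) = -38753 - 1*1/116858 = -38753 - 1/116858 = -4528598075/116858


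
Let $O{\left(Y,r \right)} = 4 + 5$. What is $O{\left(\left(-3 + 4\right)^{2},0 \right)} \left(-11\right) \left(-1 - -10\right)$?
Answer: $-891$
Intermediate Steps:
$O{\left(Y,r \right)} = 9$
$O{\left(\left(-3 + 4\right)^{2},0 \right)} \left(-11\right) \left(-1 - -10\right) = 9 \left(-11\right) \left(-1 - -10\right) = - 99 \left(-1 + 10\right) = \left(-99\right) 9 = -891$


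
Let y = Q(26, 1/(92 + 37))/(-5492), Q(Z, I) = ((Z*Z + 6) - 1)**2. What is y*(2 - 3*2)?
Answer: 463761/1373 ≈ 337.77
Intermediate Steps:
Q(Z, I) = (5 + Z**2)**2 (Q(Z, I) = ((Z**2 + 6) - 1)**2 = ((6 + Z**2) - 1)**2 = (5 + Z**2)**2)
y = -463761/5492 (y = (5 + 26**2)**2/(-5492) = (5 + 676)**2*(-1/5492) = 681**2*(-1/5492) = 463761*(-1/5492) = -463761/5492 ≈ -84.443)
y*(2 - 3*2) = -463761*(2 - 3*2)/5492 = -463761*(2 - 6)/5492 = -463761/5492*(-4) = 463761/1373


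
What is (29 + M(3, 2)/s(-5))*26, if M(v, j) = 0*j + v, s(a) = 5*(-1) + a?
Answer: 3731/5 ≈ 746.20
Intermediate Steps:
s(a) = -5 + a
M(v, j) = v (M(v, j) = 0 + v = v)
(29 + M(3, 2)/s(-5))*26 = (29 + 3/(-5 - 5))*26 = (29 + 3/(-10))*26 = (29 + 3*(-⅒))*26 = (29 - 3/10)*26 = (287/10)*26 = 3731/5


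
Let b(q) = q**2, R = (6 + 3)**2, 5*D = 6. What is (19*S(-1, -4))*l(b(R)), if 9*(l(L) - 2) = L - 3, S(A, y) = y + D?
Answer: -583072/15 ≈ -38871.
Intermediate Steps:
D = 6/5 (D = (1/5)*6 = 6/5 ≈ 1.2000)
R = 81 (R = 9**2 = 81)
S(A, y) = 6/5 + y (S(A, y) = y + 6/5 = 6/5 + y)
l(L) = 5/3 + L/9 (l(L) = 2 + (L - 3)/9 = 2 + (-3 + L)/9 = 2 + (-1/3 + L/9) = 5/3 + L/9)
(19*S(-1, -4))*l(b(R)) = (19*(6/5 - 4))*(5/3 + (1/9)*81**2) = (19*(-14/5))*(5/3 + (1/9)*6561) = -266*(5/3 + 729)/5 = -266/5*2192/3 = -583072/15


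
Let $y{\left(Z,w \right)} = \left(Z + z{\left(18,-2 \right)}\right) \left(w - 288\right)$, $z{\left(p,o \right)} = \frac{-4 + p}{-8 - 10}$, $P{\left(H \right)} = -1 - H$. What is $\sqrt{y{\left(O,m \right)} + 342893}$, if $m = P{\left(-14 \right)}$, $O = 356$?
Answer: $\frac{7 \sqrt{45038}}{3} \approx 495.18$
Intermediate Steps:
$m = 13$ ($m = -1 - -14 = -1 + 14 = 13$)
$z{\left(p,o \right)} = \frac{2}{9} - \frac{p}{18}$ ($z{\left(p,o \right)} = \frac{-4 + p}{-18} = \left(-4 + p\right) \left(- \frac{1}{18}\right) = \frac{2}{9} - \frac{p}{18}$)
$y{\left(Z,w \right)} = \left(-288 + w\right) \left(- \frac{7}{9} + Z\right)$ ($y{\left(Z,w \right)} = \left(Z + \left(\frac{2}{9} - 1\right)\right) \left(w - 288\right) = \left(Z + \left(\frac{2}{9} - 1\right)\right) \left(-288 + w\right) = \left(Z - \frac{7}{9}\right) \left(-288 + w\right) = \left(- \frac{7}{9} + Z\right) \left(-288 + w\right) = \left(-288 + w\right) \left(- \frac{7}{9} + Z\right)$)
$\sqrt{y{\left(O,m \right)} + 342893} = \sqrt{\left(224 - 102528 - \frac{91}{9} + 356 \cdot 13\right) + 342893} = \sqrt{\left(224 - 102528 - \frac{91}{9} + 4628\right) + 342893} = \sqrt{- \frac{879175}{9} + 342893} = \sqrt{\frac{2206862}{9}} = \frac{7 \sqrt{45038}}{3}$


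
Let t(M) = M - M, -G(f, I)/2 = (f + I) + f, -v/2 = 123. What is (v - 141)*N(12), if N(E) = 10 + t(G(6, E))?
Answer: -3870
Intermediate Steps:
v = -246 (v = -2*123 = -246)
G(f, I) = -4*f - 2*I (G(f, I) = -2*((f + I) + f) = -2*((I + f) + f) = -2*(I + 2*f) = -4*f - 2*I)
t(M) = 0
N(E) = 10 (N(E) = 10 + 0 = 10)
(v - 141)*N(12) = (-246 - 141)*10 = -387*10 = -3870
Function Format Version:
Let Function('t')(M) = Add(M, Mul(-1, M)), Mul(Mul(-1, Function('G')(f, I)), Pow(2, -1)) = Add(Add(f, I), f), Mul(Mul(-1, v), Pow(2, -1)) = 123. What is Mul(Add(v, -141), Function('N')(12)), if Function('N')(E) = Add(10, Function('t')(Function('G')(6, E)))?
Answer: -3870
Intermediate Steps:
v = -246 (v = Mul(-2, 123) = -246)
Function('G')(f, I) = Add(Mul(-4, f), Mul(-2, I)) (Function('G')(f, I) = Mul(-2, Add(Add(f, I), f)) = Mul(-2, Add(Add(I, f), f)) = Mul(-2, Add(I, Mul(2, f))) = Add(Mul(-4, f), Mul(-2, I)))
Function('t')(M) = 0
Function('N')(E) = 10 (Function('N')(E) = Add(10, 0) = 10)
Mul(Add(v, -141), Function('N')(12)) = Mul(Add(-246, -141), 10) = Mul(-387, 10) = -3870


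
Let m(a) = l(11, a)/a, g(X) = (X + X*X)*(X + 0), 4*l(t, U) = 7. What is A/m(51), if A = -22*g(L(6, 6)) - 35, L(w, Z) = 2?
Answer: -60996/7 ≈ -8713.7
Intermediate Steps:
l(t, U) = 7/4 (l(t, U) = (¼)*7 = 7/4)
g(X) = X*(X + X²) (g(X) = (X + X²)*X = X*(X + X²))
m(a) = 7/(4*a)
A = -299 (A = -22*2²*(1 + 2) - 35 = -88*3 - 35 = -22*12 - 35 = -264 - 35 = -299)
A/m(51) = -299/((7/4)/51) = -299/((7/4)*(1/51)) = -299/7/204 = -299*204/7 = -60996/7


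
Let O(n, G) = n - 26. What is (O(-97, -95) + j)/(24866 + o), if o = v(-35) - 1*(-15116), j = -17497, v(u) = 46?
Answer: -4405/10007 ≈ -0.44019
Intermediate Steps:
O(n, G) = -26 + n
o = 15162 (o = 46 - 1*(-15116) = 46 + 15116 = 15162)
(O(-97, -95) + j)/(24866 + o) = ((-26 - 97) - 17497)/(24866 + 15162) = (-123 - 17497)/40028 = -17620*1/40028 = -4405/10007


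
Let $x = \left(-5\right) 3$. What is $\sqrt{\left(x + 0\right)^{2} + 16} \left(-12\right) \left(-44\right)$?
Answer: $528 \sqrt{241} \approx 8196.8$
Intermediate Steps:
$x = -15$
$\sqrt{\left(x + 0\right)^{2} + 16} \left(-12\right) \left(-44\right) = \sqrt{\left(-15 + 0\right)^{2} + 16} \left(-12\right) \left(-44\right) = \sqrt{\left(-15\right)^{2} + 16} \left(-12\right) \left(-44\right) = \sqrt{225 + 16} \left(-12\right) \left(-44\right) = \sqrt{241} \left(-12\right) \left(-44\right) = - 12 \sqrt{241} \left(-44\right) = 528 \sqrt{241}$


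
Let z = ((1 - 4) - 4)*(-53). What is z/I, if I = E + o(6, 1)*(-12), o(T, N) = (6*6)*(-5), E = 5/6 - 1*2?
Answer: 2226/12953 ≈ 0.17185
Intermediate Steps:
E = -7/6 (E = 5*(⅙) - 2 = ⅚ - 2 = -7/6 ≈ -1.1667)
o(T, N) = -180 (o(T, N) = 36*(-5) = -180)
z = 371 (z = (-3 - 4)*(-53) = -7*(-53) = 371)
I = 12953/6 (I = -7/6 - 180*(-12) = -7/6 + 2160 = 12953/6 ≈ 2158.8)
z/I = 371/(12953/6) = 371*(6/12953) = 2226/12953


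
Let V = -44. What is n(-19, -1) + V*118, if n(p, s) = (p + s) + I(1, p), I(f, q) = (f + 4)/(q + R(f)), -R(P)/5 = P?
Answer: -125093/24 ≈ -5212.2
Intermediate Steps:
R(P) = -5*P
I(f, q) = (4 + f)/(q - 5*f) (I(f, q) = (f + 4)/(q - 5*f) = (4 + f)/(q - 5*f))
n(p, s) = p + s + 5/(-5 + p) (n(p, s) = (p + s) + (4 + 1)/(p - 5*1) = (p + s) + 5/(p - 5) = (p + s) + 5/(-5 + p) = p + s + 5/(-5 + p))
n(-19, -1) + V*118 = (5 + (-5 - 19)*(-19 - 1))/(-5 - 19) - 44*118 = (5 - 24*(-20))/(-24) - 5192 = -(5 + 480)/24 - 5192 = -1/24*485 - 5192 = -485/24 - 5192 = -125093/24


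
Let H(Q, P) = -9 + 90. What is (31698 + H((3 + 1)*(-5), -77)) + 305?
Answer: 32084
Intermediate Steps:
H(Q, P) = 81
(31698 + H((3 + 1)*(-5), -77)) + 305 = (31698 + 81) + 305 = 31779 + 305 = 32084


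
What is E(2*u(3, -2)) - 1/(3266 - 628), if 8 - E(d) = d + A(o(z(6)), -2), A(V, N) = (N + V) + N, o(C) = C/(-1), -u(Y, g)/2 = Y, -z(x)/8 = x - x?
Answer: 63311/2638 ≈ 24.000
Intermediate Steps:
z(x) = 0 (z(x) = -8*(x - x) = -8*0 = 0)
u(Y, g) = -2*Y
o(C) = -C (o(C) = C*(-1) = -C)
A(V, N) = V + 2*N
E(d) = 12 - d (E(d) = 8 - (d + (-1*0 + 2*(-2))) = 8 - (d + (0 - 4)) = 8 - (d - 4) = 8 - (-4 + d) = 8 + (4 - d) = 12 - d)
E(2*u(3, -2)) - 1/(3266 - 628) = (12 - 2*(-2*3)) - 1/(3266 - 628) = (12 - 2*(-6)) - 1/2638 = (12 - 1*(-12)) - 1*1/2638 = (12 + 12) - 1/2638 = 24 - 1/2638 = 63311/2638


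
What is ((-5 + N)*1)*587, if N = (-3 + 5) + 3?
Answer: 0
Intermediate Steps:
N = 5 (N = 2 + 3 = 5)
((-5 + N)*1)*587 = ((-5 + 5)*1)*587 = (0*1)*587 = 0*587 = 0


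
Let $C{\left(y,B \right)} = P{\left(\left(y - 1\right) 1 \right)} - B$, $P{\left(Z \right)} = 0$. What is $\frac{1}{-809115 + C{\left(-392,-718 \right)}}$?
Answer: $- \frac{1}{808397} \approx -1.237 \cdot 10^{-6}$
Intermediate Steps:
$C{\left(y,B \right)} = - B$ ($C{\left(y,B \right)} = 0 - B = - B$)
$\frac{1}{-809115 + C{\left(-392,-718 \right)}} = \frac{1}{-809115 - -718} = \frac{1}{-809115 + 718} = \frac{1}{-808397} = - \frac{1}{808397}$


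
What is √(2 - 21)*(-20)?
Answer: -20*I*√19 ≈ -87.178*I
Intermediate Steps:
√(2 - 21)*(-20) = √(-19)*(-20) = (I*√19)*(-20) = -20*I*√19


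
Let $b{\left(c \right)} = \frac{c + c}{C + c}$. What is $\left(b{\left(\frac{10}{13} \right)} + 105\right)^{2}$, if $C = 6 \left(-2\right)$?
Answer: $\frac{58599025}{5329} \approx 10996.0$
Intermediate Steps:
$C = -12$
$b{\left(c \right)} = \frac{2 c}{-12 + c}$ ($b{\left(c \right)} = \frac{c + c}{-12 + c} = \frac{2 c}{-12 + c}$)
$\left(b{\left(\frac{10}{13} \right)} + 105\right)^{2} = \left(\frac{2 \cdot \frac{10}{13}}{-12 + \frac{10}{13}} + 105\right)^{2} = \left(\frac{2 \cdot 10 \cdot \frac{1}{13}}{-12 + 10 \cdot \frac{1}{13}} + 105\right)^{2} = \left(2 \cdot \frac{10}{13} \frac{1}{-12 + \frac{10}{13}} + 105\right)^{2} = \left(2 \cdot \frac{10}{13} \frac{1}{- \frac{146}{13}} + 105\right)^{2} = \left(2 \cdot \frac{10}{13} \left(- \frac{13}{146}\right) + 105\right)^{2} = \left(- \frac{10}{73} + 105\right)^{2} = \left(\frac{7655}{73}\right)^{2} = \frac{58599025}{5329}$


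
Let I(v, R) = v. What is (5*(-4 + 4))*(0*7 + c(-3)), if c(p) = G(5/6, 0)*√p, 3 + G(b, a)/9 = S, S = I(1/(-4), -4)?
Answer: 0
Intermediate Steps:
S = -¼ (S = 1/(-4) = -¼ ≈ -0.25000)
G(b, a) = -117/4 (G(b, a) = -27 + 9*(-¼) = -27 - 9/4 = -117/4)
c(p) = -117*√p/4
(5*(-4 + 4))*(0*7 + c(-3)) = (5*(-4 + 4))*(0*7 - 117*I*√3/4) = (5*0)*(0 - 117*I*√3/4) = 0*(0 - 117*I*√3/4) = 0*(-117*I*√3/4) = 0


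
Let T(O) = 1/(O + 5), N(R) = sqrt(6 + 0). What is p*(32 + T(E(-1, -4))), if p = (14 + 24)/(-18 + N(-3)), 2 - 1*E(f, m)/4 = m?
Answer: -105906/1537 - 17651*sqrt(6)/4611 ≈ -78.281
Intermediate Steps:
E(f, m) = 8 - 4*m
N(R) = sqrt(6)
p = 38/(-18 + sqrt(6)) (p = (14 + 24)/(-18 + sqrt(6)) = 38/(-18 + sqrt(6)) ≈ -2.4436)
T(O) = 1/(5 + O)
p*(32 + T(E(-1, -4))) = (-114/53 - 19*sqrt(6)/159)*(32 + 1/(5 + (8 - 4*(-4)))) = (-114/53 - 19*sqrt(6)/159)*(32 + 1/(5 + (8 + 16))) = (-114/53 - 19*sqrt(6)/159)*(32 + 1/(5 + 24)) = (-114/53 - 19*sqrt(6)/159)*(32 + 1/29) = (-114/53 - 19*sqrt(6)/159)*(929/29) = -105906/1537 - 17651*sqrt(6)/4611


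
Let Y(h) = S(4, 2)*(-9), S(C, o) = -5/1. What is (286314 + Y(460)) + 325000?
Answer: 611359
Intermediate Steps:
S(C, o) = -5 (S(C, o) = -5*1 = -5)
Y(h) = 45 (Y(h) = -5*(-9) = 45)
(286314 + Y(460)) + 325000 = (286314 + 45) + 325000 = 286359 + 325000 = 611359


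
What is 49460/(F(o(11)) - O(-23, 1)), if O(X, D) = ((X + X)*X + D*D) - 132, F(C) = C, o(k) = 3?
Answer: -12365/231 ≈ -53.528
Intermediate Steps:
O(X, D) = -132 + D² + 2*X² (O(X, D) = ((2*X)*X + D²) - 132 = (2*X² + D²) - 132 = (D² + 2*X²) - 132 = -132 + D² + 2*X²)
49460/(F(o(11)) - O(-23, 1)) = 49460/(3 - (-132 + 1² + 2*(-23)²)) = 49460/(3 - (-132 + 1 + 2*529)) = 49460/(3 - (-132 + 1 + 1058)) = 49460/(3 - 1*927) = 49460/(3 - 927) = 49460/(-924) = 49460*(-1/924) = -12365/231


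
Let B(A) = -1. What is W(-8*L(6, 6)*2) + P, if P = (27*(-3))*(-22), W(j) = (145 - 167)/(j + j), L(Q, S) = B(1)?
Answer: 28501/16 ≈ 1781.3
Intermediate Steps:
L(Q, S) = -1
W(j) = -11/j (W(j) = -22*1/(2*j) = -11/j)
P = 1782 (P = -81*(-22) = 1782)
W(-8*L(6, 6)*2) + P = -11/(-8*(-1)*2) + 1782 = -11/(8*2) + 1782 = -11/16 + 1782 = 28501/16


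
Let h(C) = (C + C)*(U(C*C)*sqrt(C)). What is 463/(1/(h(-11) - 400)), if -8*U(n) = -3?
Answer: -185200 - 15279*I*sqrt(11)/4 ≈ -1.852e+5 - 12669.0*I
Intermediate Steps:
U(n) = 3/8 (U(n) = -1/8*(-3) = 3/8)
h(C) = 3*C**(3/2)/4 (h(C) = (C + C)*(3*sqrt(C)/8) = (2*C)*(3*sqrt(C)/8) = 3*C**(3/2)/4)
463/(1/(h(-11) - 400)) = 463/(1/(3*(-11)**(3/2)/4 - 400)) = 463/(1/(3*(-11*I*sqrt(11))/4 - 400)) = 463/(1/(-33*I*sqrt(11)/4 - 400)) = 463/(1/(-400 - 33*I*sqrt(11)/4)) = 463*(-400 - 33*I*sqrt(11)/4) = -185200 - 15279*I*sqrt(11)/4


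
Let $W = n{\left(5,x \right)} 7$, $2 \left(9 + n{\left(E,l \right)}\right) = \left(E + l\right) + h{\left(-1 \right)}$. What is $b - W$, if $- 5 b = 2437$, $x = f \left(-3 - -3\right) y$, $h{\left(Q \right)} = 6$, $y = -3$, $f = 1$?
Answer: $- \frac{4629}{10} \approx -462.9$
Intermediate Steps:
$x = 0$ ($x = 1 \left(-3 - -3\right) \left(-3\right) = 1 \left(-3 + 3\right) \left(-3\right) = 1 \cdot 0 \left(-3\right) = 0 \left(-3\right) = 0$)
$b = - \frac{2437}{5}$ ($b = \left(- \frac{1}{5}\right) 2437 = - \frac{2437}{5} \approx -487.4$)
$n{\left(E,l \right)} = -6 + \frac{E}{2} + \frac{l}{2}$ ($n{\left(E,l \right)} = -9 + \frac{\left(E + l\right) + 6}{2} = -9 + \frac{6 + E + l}{2} = -9 + \left(3 + \frac{E}{2} + \frac{l}{2}\right) = -6 + \frac{E}{2} + \frac{l}{2}$)
$W = - \frac{49}{2}$ ($W = \left(-6 + \frac{1}{2} \cdot 5 + \frac{1}{2} \cdot 0\right) 7 = \left(-6 + \frac{5}{2} + 0\right) 7 = \left(- \frac{7}{2}\right) 7 = - \frac{49}{2} \approx -24.5$)
$b - W = - \frac{2437}{5} - - \frac{49}{2} = - \frac{2437}{5} + \frac{49}{2} = - \frac{4629}{10}$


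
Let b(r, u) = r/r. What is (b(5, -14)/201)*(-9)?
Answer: -3/67 ≈ -0.044776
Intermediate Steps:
b(r, u) = 1
(b(5, -14)/201)*(-9) = (1/201)*(-9) = -3/67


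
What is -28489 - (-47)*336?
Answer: -12697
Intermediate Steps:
-28489 - (-47)*336 = -28489 - 1*(-15792) = -28489 + 15792 = -12697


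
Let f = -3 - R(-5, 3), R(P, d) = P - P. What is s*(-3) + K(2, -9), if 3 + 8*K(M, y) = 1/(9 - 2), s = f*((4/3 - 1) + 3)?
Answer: 415/14 ≈ 29.643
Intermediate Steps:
R(P, d) = 0
f = -3 (f = -3 - 1*0 = -3 + 0 = -3)
s = -10 (s = -3*((4/3 - 1) + 3) = -3*(1/3 + 3) = -3*10/3 = -10)
K(M, y) = -5/14 (K(M, y) = -3/8 + 1/(8*(9 - 2)) = -3/8 + (1/8)/7 = -3/8 + (1/8)*(1/7) = -3/8 + 1/56 = -5/14)
s*(-3) + K(2, -9) = -10*(-3) - 5/14 = 30 - 5/14 = 415/14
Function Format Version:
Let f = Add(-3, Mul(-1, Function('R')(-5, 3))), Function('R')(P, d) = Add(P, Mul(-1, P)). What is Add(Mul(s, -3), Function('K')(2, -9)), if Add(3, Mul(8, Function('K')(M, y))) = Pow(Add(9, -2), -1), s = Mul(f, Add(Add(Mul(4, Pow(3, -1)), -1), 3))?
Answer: Rational(415, 14) ≈ 29.643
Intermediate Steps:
Function('R')(P, d) = 0
f = -3 (f = Add(-3, Mul(-1, 0)) = Add(-3, 0) = -3)
s = -10 (s = Mul(-3, Add(Add(Mul(4, Pow(3, -1)), -1), 3)) = Mul(-3, Add(Add(Mul(4, Rational(1, 3)), -1), 3)) = Mul(-3, Add(Add(Rational(4, 3), -1), 3)) = Mul(-3, Add(Rational(1, 3), 3)) = Mul(-3, Rational(10, 3)) = -10)
Function('K')(M, y) = Rational(-5, 14) (Function('K')(M, y) = Add(Rational(-3, 8), Mul(Rational(1, 8), Pow(Add(9, -2), -1))) = Add(Rational(-3, 8), Mul(Rational(1, 8), Pow(7, -1))) = Add(Rational(-3, 8), Mul(Rational(1, 8), Rational(1, 7))) = Add(Rational(-3, 8), Rational(1, 56)) = Rational(-5, 14))
Add(Mul(s, -3), Function('K')(2, -9)) = Add(Mul(-10, -3), Rational(-5, 14)) = Add(30, Rational(-5, 14)) = Rational(415, 14)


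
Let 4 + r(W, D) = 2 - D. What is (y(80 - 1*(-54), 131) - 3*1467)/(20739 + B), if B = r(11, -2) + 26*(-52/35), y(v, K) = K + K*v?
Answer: 464940/724513 ≈ 0.64173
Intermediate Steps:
r(W, D) = -2 - D (r(W, D) = -4 + (2 - D) = -2 - D)
B = -1352/35 (B = (-2 - 1*(-2)) + 26*(-52/35) = (-2 + 2) + 26*(-52*1/35) = 0 + 26*(-52/35) = 0 - 1352/35 = -1352/35 ≈ -38.629)
(y(80 - 1*(-54), 131) - 3*1467)/(20739 + B) = (131*(1 + (80 - 1*(-54))) - 3*1467)/(20739 - 1352/35) = (131*(1 + (80 + 54)) - 4401)/(724513/35) = (131*(1 + 134) - 4401)*(35/724513) = (131*135 - 4401)*(35/724513) = (17685 - 4401)*(35/724513) = 13284*(35/724513) = 464940/724513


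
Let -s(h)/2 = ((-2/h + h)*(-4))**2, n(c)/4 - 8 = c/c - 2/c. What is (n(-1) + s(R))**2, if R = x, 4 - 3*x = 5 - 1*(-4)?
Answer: 69422224/50625 ≈ 1371.3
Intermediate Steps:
x = -5/3 (x = 4/3 - (5 - 1*(-4))/3 = 4/3 - (5 + 4)/3 = 4/3 - 1/3*9 = 4/3 - 3 = -5/3 ≈ -1.6667)
R = -5/3 ≈ -1.6667
n(c) = 36 - 8/c (n(c) = 32 + 4*(c/c - 2/c) = 32 + 4*(1 - 2/c) = 32 + (4 - 8/c) = 36 - 8/c)
s(h) = -2*(-4*h + 8/h)**2 (s(h) = -2*16*(-2/h + h)**2 = -2*16*(h - 2/h)**2 = -2*(-4*h + 8/h)**2)
(n(-1) + s(R))**2 = ((36 - 8/(-1)) - 32*(-2 + (-5/3)**2)**2/(-5/3)**2)**2 = ((36 - 8*(-1)) - 32*9/25*(-2 + 25/9)**2)**2 = ((36 + 8) - 32*9/25*(7/9)**2)**2 = (44 - 32*9/25*49/81)**2 = (44 - 1568/225)**2 = (8332/225)**2 = 69422224/50625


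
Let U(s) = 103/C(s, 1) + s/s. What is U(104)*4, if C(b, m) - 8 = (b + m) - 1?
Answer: 215/28 ≈ 7.6786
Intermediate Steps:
C(b, m) = 7 + b + m (C(b, m) = 8 + ((b + m) - 1) = 8 + (-1 + b + m) = 7 + b + m)
U(s) = 1 + 103/(8 + s) (U(s) = 103/(7 + s + 1) + s/s = 103/(8 + s) + 1 = 1 + 103/(8 + s))
U(104)*4 = ((111 + 104)/(8 + 104))*4 = (215/112)*4 = 215/28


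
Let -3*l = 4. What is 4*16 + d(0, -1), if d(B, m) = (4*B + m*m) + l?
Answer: 191/3 ≈ 63.667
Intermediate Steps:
l = -4/3 (l = -1/3*4 = -4/3 ≈ -1.3333)
d(B, m) = -4/3 + m**2 + 4*B (d(B, m) = (4*B + m*m) - 4/3 = (4*B + m**2) - 4/3 = (m**2 + 4*B) - 4/3 = -4/3 + m**2 + 4*B)
4*16 + d(0, -1) = 4*16 + (-4/3 + (-1)**2 + 4*0) = 64 + (-4/3 + 1 + 0) = 64 - 1/3 = 191/3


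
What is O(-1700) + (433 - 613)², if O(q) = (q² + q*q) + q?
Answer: 5810700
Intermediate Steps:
O(q) = q + 2*q² (O(q) = (q² + q²) + q = 2*q² + q = q + 2*q²)
O(-1700) + (433 - 613)² = -1700*(1 + 2*(-1700)) + (433 - 613)² = -1700*(1 - 3400) + (-180)² = -1700*(-3399) + 32400 = 5778300 + 32400 = 5810700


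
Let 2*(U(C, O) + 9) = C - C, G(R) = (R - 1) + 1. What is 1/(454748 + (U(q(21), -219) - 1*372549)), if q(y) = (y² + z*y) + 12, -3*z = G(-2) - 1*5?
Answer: 1/82190 ≈ 1.2167e-5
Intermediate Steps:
G(R) = R (G(R) = (-1 + R) + 1 = R)
z = 7/3 (z = -(-2 - 1*5)/3 = -(-2 - 5)/3 = -⅓*(-7) = 7/3 ≈ 2.3333)
q(y) = 12 + y² + 7*y/3 (q(y) = (y² + 7*y/3) + 12 = 12 + y² + 7*y/3)
U(C, O) = -9 (U(C, O) = -9 + (C - C)/2 = -9 + (½)*0 = -9 + 0 = -9)
1/(454748 + (U(q(21), -219) - 1*372549)) = 1/(454748 + (-9 - 1*372549)) = 1/(454748 + (-9 - 372549)) = 1/(454748 - 372558) = 1/82190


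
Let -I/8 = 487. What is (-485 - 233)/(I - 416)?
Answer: 359/2156 ≈ 0.16651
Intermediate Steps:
I = -3896 (I = -8*487 = -3896)
(-485 - 233)/(I - 416) = (-485 - 233)/(-3896 - 416) = -718/(-4312) = -718*(-1/4312) = 359/2156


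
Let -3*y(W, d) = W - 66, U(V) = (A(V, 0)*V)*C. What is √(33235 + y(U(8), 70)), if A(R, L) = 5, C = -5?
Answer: √299913/3 ≈ 182.55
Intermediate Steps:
U(V) = -25*V (U(V) = (5*V)*(-5) = -25*V)
y(W, d) = 22 - W/3 (y(W, d) = -(W - 66)/3 = -(-66 + W)/3 = 22 - W/3)
√(33235 + y(U(8), 70)) = √(33235 + (22 - (-25)*8/3)) = √(33235 + (22 - ⅓*(-200))) = √(33235 + (22 + 200/3)) = √(33235 + 266/3) = √(99971/3) = √299913/3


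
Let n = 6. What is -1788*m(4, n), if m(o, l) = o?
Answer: -7152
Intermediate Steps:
-1788*m(4, n) = -1788*4 = -7152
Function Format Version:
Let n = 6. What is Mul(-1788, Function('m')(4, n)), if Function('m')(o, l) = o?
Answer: -7152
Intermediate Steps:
Mul(-1788, Function('m')(4, n)) = Mul(-1788, 4) = -7152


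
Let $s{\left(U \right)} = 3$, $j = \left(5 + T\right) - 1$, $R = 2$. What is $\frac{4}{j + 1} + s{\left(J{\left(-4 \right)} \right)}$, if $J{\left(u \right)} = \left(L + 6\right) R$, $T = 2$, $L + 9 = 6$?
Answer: $\frac{25}{7} \approx 3.5714$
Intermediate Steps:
$L = -3$ ($L = -9 + 6 = -3$)
$j = 6$ ($j = \left(5 + 2\right) - 1 = 7 - 1 = 6$)
$J{\left(u \right)} = 6$ ($J{\left(u \right)} = \left(-3 + 6\right) 2 = 3 \cdot 2 = 6$)
$\frac{4}{j + 1} + s{\left(J{\left(-4 \right)} \right)} = \frac{4}{6 + 1} + 3 = \frac{4}{7} + 3 = \frac{25}{7}$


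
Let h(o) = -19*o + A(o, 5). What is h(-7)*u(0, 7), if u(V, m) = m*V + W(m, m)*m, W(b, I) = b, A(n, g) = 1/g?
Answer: 32634/5 ≈ 6526.8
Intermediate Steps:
u(V, m) = m² + V*m (u(V, m) = m*V + m*m = V*m + m² = m² + V*m)
h(o) = ⅕ - 19*o (h(o) = -19*o + 1/5 = -19*o + ⅕ = ⅕ - 19*o)
h(-7)*u(0, 7) = (⅕ - 19*(-7))*(7*(0 + 7)) = (⅕ + 133)*(7*7) = (666/5)*49 = 32634/5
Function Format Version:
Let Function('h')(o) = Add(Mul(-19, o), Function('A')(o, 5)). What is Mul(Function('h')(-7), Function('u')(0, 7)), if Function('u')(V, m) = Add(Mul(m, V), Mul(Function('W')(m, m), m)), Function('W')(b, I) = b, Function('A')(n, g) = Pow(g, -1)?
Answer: Rational(32634, 5) ≈ 6526.8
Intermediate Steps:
Function('u')(V, m) = Add(Pow(m, 2), Mul(V, m)) (Function('u')(V, m) = Add(Mul(m, V), Mul(m, m)) = Add(Mul(V, m), Pow(m, 2)) = Add(Pow(m, 2), Mul(V, m)))
Function('h')(o) = Add(Rational(1, 5), Mul(-19, o)) (Function('h')(o) = Add(Mul(-19, o), Pow(5, -1)) = Add(Mul(-19, o), Rational(1, 5)) = Add(Rational(1, 5), Mul(-19, o)))
Mul(Function('h')(-7), Function('u')(0, 7)) = Mul(Add(Rational(1, 5), Mul(-19, -7)), Mul(7, Add(0, 7))) = Mul(Add(Rational(1, 5), 133), Mul(7, 7)) = Mul(Rational(666, 5), 49) = Rational(32634, 5)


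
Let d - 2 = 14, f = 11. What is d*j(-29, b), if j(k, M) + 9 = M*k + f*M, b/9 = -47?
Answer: 121680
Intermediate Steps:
b = -423 (b = 9*(-47) = -423)
j(k, M) = -9 + 11*M + M*k (j(k, M) = -9 + (M*k + 11*M) = -9 + (11*M + M*k) = -9 + 11*M + M*k)
d = 16 (d = 2 + 14 = 16)
d*j(-29, b) = 16*(-9 + 11*(-423) - 423*(-29)) = 16*(-9 - 4653 + 12267) = 16*7605 = 121680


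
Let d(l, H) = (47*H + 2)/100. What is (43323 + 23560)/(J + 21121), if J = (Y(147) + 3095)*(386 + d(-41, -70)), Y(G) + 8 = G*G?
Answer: 1672075/218544313 ≈ 0.0076510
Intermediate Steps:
Y(G) = -8 + G² (Y(G) = -8 + G*G = -8 + G²)
d(l, H) = 1/50 + 47*H/100 (d(l, H) = (2 + 47*H)*(1/100) = 1/50 + 47*H/100)
J = 218016288/25 (J = ((-8 + 147²) + 3095)*(386 + (1/50 + (47/100)*(-70))) = ((-8 + 21609) + 3095)*(386 + (1/50 - 329/10)) = (21601 + 3095)*(386 - 822/25) = 24696*(8828/25) = 218016288/25 ≈ 8.7207e+6)
(43323 + 23560)/(J + 21121) = (43323 + 23560)/(218016288/25 + 21121) = 66883/(218544313/25) = 66883*(25/218544313) = 1672075/218544313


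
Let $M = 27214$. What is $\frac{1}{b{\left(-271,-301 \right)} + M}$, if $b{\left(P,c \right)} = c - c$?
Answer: $\frac{1}{27214} \approx 3.6746 \cdot 10^{-5}$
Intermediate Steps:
$b{\left(P,c \right)} = 0$
$\frac{1}{b{\left(-271,-301 \right)} + M} = \frac{1}{0 + 27214} = \frac{1}{27214}$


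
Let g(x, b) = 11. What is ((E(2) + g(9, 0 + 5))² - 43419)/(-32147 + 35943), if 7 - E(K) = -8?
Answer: -42743/3796 ≈ -11.260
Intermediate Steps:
E(K) = 15 (E(K) = 7 - 1*(-8) = 7 + 8 = 15)
((E(2) + g(9, 0 + 5))² - 43419)/(-32147 + 35943) = ((15 + 11)² - 43419)/(-32147 + 35943) = (26² - 43419)/3796 = (676 - 43419)*(1/3796) = -42743*1/3796 = -42743/3796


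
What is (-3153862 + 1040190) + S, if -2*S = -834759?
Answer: -3392585/2 ≈ -1.6963e+6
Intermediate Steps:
S = 834759/2 (S = -½*(-834759) = 834759/2 ≈ 4.1738e+5)
(-3153862 + 1040190) + S = (-3153862 + 1040190) + 834759/2 = -2113672 + 834759/2 = -3392585/2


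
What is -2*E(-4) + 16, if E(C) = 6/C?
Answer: 19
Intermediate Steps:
-2*E(-4) + 16 = -12/(-4) + 16 = -12*(-1)/4 + 16 = -2*(-3/2) + 16 = 3 + 16 = 19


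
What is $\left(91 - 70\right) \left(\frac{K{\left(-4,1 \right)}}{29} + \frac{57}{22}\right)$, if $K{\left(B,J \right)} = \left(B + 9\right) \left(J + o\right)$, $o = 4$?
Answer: $\frac{46263}{638} \approx 72.513$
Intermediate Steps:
$K{\left(B,J \right)} = \left(4 + J\right) \left(9 + B\right)$ ($K{\left(B,J \right)} = \left(B + 9\right) \left(J + 4\right) = \left(9 + B\right) \left(4 + J\right) = \left(4 + J\right) \left(9 + B\right)$)
$\left(91 - 70\right) \left(\frac{K{\left(-4,1 \right)}}{29} + \frac{57}{22}\right) = \left(91 - 70\right) \left(\frac{36 + 4 \left(-4\right) + 9 \cdot 1 - 4}{29} + \frac{57}{22}\right) = 21 \left(\left(36 - 16 + 9 - 4\right) \frac{1}{29} + 57 \cdot \frac{1}{22}\right) = 21 \left(25 \cdot \frac{1}{29} + \frac{57}{22}\right) = 21 \left(\frac{25}{29} + \frac{57}{22}\right) = 21 \cdot \frac{2203}{638} = \frac{46263}{638}$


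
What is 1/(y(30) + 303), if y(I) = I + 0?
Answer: 1/333 ≈ 0.0030030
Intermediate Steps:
y(I) = I
1/(y(30) + 303) = 1/(30 + 303) = 1/333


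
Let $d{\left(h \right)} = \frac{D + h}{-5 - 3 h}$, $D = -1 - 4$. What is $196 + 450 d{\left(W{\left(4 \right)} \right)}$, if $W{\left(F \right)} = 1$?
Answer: $421$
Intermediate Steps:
$D = -5$
$d{\left(h \right)} = \frac{-5 + h}{-5 - 3 h}$
$196 + 450 d{\left(W{\left(4 \right)} \right)} = 196 + 450 \frac{5 - 1}{5 + 3 \cdot 1} = 196 + 450 \frac{5 - 1}{5 + 3} = 196 + 450 \cdot \frac{1}{8} \cdot 4 = 196 + 450 \cdot \frac{1}{2} = 196 + 225 = 421$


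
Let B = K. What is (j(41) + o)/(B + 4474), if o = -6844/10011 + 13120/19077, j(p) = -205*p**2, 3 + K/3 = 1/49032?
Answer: -119515698659691048/1548548651828663 ≈ -77.179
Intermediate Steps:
K = -147095/16344 (K = -9 + 3/49032 = -9 + 3*(1/49032) = -9 + 1/16344 = -147095/16344 ≈ -8.9999)
B = -147095/16344 ≈ -8.9999
o = 260444/63659949 (o = -6844*1/10011 + 13120*(1/19077) = -6844/10011 + 13120/19077 = 260444/63659949 ≈ 0.0040912)
(j(41) + o)/(B + 4474) = (-205*41**2 + 260444/63659949)/(-147095/16344 + 4474) = (-205*1681 + 260444/63659949)/(72975961/16344) = (-344605 + 260444/63659949)*(16344/72975961) = -21937536464701/63659949*16344/72975961 = -119515698659691048/1548548651828663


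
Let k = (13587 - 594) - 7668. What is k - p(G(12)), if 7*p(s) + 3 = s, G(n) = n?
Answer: 37266/7 ≈ 5323.7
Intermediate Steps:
k = 5325 (k = 12993 - 7668 = 5325)
p(s) = -3/7 + s/7
k - p(G(12)) = 5325 - (-3/7 + (⅐)*12) = 5325 - (-3/7 + 12/7) = 5325 - 1*9/7 = 5325 - 9/7 = 37266/7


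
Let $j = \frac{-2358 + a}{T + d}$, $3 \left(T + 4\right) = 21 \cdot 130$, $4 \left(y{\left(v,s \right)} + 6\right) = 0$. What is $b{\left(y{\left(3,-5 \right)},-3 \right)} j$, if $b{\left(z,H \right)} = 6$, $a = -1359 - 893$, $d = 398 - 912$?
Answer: $- \frac{6915}{98} \approx -70.561$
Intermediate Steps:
$d = -514$
$y{\left(v,s \right)} = -6$ ($y{\left(v,s \right)} = -6 + \frac{1}{4} \cdot 0 = -6 + 0 = -6$)
$a = -2252$ ($a = -1359 - 893 = -2252$)
$T = 906$ ($T = -4 + \frac{21 \cdot 130}{3} = -4 + \frac{1}{3} \cdot 2730 = -4 + 910 = 906$)
$j = - \frac{2305}{196}$ ($j = \frac{-2358 - 2252}{906 - 514} = - \frac{4610}{392} = \left(-4610\right) \frac{1}{392} = - \frac{2305}{196} \approx -11.76$)
$b{\left(y{\left(3,-5 \right)},-3 \right)} j = 6 \left(- \frac{2305}{196}\right) = - \frac{6915}{98}$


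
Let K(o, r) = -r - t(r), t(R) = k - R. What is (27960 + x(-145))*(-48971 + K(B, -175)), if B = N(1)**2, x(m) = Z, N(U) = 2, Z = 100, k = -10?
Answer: -1373845660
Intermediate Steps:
x(m) = 100
t(R) = -10 - R
B = 4 (B = 2**2 = 4)
K(o, r) = 10 (K(o, r) = -r - (-10 - r) = -r + (10 + r) = 10)
(27960 + x(-145))*(-48971 + K(B, -175)) = (27960 + 100)*(-48971 + 10) = 28060*(-48961) = -1373845660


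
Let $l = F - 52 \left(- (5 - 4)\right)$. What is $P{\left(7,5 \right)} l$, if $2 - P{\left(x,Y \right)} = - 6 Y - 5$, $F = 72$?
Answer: $4588$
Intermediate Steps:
$P{\left(x,Y \right)} = 7 + 6 Y$ ($P{\left(x,Y \right)} = 2 - \left(- 6 Y - 5\right) = 2 - \left(-5 - 6 Y\right) = 2 + \left(5 + 6 Y\right) = 7 + 6 Y$)
$l = 124$ ($l = 72 - 52 \left(- (5 - 4)\right) = 72 - 52 \left(\left(-1\right) 1\right) = 72 - -52 = 72 + 52 = 124$)
$P{\left(7,5 \right)} l = \left(7 + 6 \cdot 5\right) 124 = \left(7 + 30\right) 124 = 37 \cdot 124 = 4588$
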